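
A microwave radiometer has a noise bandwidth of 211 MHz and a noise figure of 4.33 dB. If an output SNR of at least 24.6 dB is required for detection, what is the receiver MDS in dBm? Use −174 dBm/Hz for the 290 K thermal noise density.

−61.8 dBm

Sensitivity = −174 + 10 log₁₀(B) + NF + SNR_min
= −174 + 83.24 + 4.33 + 24.6
= −61.83 dBm → −61.8 dBm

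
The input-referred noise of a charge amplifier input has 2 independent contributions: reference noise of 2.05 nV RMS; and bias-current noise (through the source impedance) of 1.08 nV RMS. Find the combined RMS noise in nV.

Uncorrelated sources add in power (mean-square): V_tot = √(ΣV_i²)
V_tot = √[(2.05×10⁻⁹)² + (1.08×10⁻⁹)²] = 2.32×10⁻⁹ V = 2.32 nV

2.32 nV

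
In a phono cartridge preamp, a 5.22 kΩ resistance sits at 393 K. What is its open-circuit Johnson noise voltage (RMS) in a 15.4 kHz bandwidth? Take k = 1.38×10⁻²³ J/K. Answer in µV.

1.32 µV

V_n = √(4kTRB)
4kTRB = 4 × 1.38×10⁻²³ × 393 × 5.22×10³ × 1.54×10⁴ = 1.74×10⁻¹² V²
V_n = √(1.74×10⁻¹²) = 1.32×10⁻⁶ V = 1.32 µV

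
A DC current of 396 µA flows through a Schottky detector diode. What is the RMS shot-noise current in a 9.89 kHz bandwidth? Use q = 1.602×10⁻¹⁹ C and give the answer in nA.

1.12 nA

I_n = √(2qI·B)
2qI·B = 2 × 1.602×10⁻¹⁹ × 3.96×10⁻⁴ × 9.89×10³ = 1.25×10⁻¹⁸ A²
I_n = √(1.25×10⁻¹⁸) = 1.12×10⁻⁹ A = 1.12 nA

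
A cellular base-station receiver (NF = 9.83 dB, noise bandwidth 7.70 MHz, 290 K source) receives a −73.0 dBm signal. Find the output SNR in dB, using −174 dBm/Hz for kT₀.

22.3 dB

Noise floor: N = −174 + 10 log₁₀(B) + NF
10 log₁₀(7.70×10⁶) = 68.86 dB
N = −174 + 68.86 + 9.83 = −95.31 dBm
SNR = P_sig − N = −73.0 − (−95.31) = 22.31 dB → 22.3 dB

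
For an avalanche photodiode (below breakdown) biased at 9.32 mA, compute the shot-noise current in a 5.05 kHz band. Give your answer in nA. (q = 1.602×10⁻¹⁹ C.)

3.88 nA

I_n = √(2qI·B)
2qI·B = 2 × 1.602×10⁻¹⁹ × 9.32×10⁻³ × 5.05×10³ = 1.51×10⁻¹⁷ A²
I_n = √(1.51×10⁻¹⁷) = 3.88×10⁻⁹ A = 3.88 nA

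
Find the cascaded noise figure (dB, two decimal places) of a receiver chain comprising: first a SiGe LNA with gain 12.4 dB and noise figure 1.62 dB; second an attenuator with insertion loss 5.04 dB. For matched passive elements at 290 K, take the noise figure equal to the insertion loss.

1.98 dB

Convert to linear (a loss of L dB is a gain of −L dB): F_i = 10^(NF_i/10), G_i = 10^(G_i,dB/10)
  Stage 1: F_1 = 10^(1.62/10) = 1.452, G_1 = 10^(12.4/10) = 17.38
  Stage 2: F_2 = 10^(5.04/10) = 3.192, G_2 = 10^(−5.04/10) = 0.3133
Friis cascade:
  F = 1.452 + (3.192 − 1)/17.38 = 1.578
NF = 10 log₁₀(1.578) = 1.98 dB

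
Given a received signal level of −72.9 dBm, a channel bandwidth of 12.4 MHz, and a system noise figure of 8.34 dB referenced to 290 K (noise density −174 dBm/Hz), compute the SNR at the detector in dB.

21.8 dB

Noise floor: N = −174 + 10 log₁₀(B) + NF
10 log₁₀(1.24×10⁷) = 70.93 dB
N = −174 + 70.93 + 8.34 = −94.73 dBm
SNR = P_sig − N = −72.9 − (−94.73) = 21.83 dB → 21.8 dB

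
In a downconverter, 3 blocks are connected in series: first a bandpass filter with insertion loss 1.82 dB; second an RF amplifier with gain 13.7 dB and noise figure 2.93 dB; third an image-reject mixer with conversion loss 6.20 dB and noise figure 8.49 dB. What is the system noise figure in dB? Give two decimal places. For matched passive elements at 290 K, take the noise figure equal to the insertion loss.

5.29 dB

Convert to linear (a loss of L dB is a gain of −L dB): F_i = 10^(NF_i/10), G_i = 10^(G_i,dB/10)
  Stage 1: F_1 = 10^(1.82/10) = 1.521, G_1 = 10^(−1.82/10) = 0.6577
  Stage 2: F_2 = 10^(2.93/10) = 1.963, G_2 = 10^(13.7/10) = 23.44
  Stage 3: F_3 = 10^(8.49/10) = 7.063, G_3 = 10^(−6.20/10) = 0.2399
Friis cascade:
  F = 1.521 + (1.963 − 1)/0.6577 + (7.063 − 1)/15.42 = 3.379
NF = 10 log₁₀(3.379) = 5.29 dB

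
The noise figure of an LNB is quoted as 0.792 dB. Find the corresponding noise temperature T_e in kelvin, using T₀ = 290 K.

F = 10^(0.792/10) = 1.20005
T_e = (F − 1)·T₀ = (1.20005 − 1) × 290 = 58.0 K

58.0 K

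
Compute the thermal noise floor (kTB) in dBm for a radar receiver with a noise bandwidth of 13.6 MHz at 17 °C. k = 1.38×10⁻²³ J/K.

−102.6 dBm

T = 17 °C + 273.15 = 290.15 K
P_n = kTB = 1.38×10⁻²³ × 290.15 × 1.36×10⁷ = 5.45×10⁻¹⁴ W
In dBm: 10 log₁₀(5.45×10⁻¹⁴ / 10⁻³) = −102.6 dBm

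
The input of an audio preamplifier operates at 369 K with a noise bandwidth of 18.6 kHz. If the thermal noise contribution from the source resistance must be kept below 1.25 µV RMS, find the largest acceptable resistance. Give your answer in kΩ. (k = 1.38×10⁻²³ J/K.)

Johnson–Nyquist: V_n = √(4kTRB) ⇒ R = V_n² / (4kTB)
4kTB = 4 × 1.38×10⁻²³ × 369 × 1.86×10⁴ = 3.79×10⁻¹⁶
R = (1.25×10⁻⁶)² / 3.79×10⁻¹⁶ = 4.12×10³ Ω = 4.12 kΩ

4.12 kΩ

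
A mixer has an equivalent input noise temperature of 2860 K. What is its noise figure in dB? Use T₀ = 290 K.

10.36 dB

F = 1 + T_e/T₀ = 1 + 2860/290 = 10.8621
NF = 10 log₁₀(10.8621) = 10.36 dB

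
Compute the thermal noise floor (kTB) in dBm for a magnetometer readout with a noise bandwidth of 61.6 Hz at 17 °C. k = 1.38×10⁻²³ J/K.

−156.1 dBm

T = 17 °C + 273.15 = 290.15 K
P_n = kTB = 1.38×10⁻²³ × 290.15 × 6.16×10¹ = 2.47×10⁻¹⁹ W
In dBm: 10 log₁₀(2.47×10⁻¹⁹ / 10⁻³) = −156.1 dBm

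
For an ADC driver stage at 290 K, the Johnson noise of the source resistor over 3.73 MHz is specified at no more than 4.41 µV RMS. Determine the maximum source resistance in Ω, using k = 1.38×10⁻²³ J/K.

326 Ω

Johnson–Nyquist: V_n = √(4kTRB) ⇒ R = V_n² / (4kTB)
4kTB = 4 × 1.38×10⁻²³ × 290 × 3.73×10⁶ = 5.97×10⁻¹⁴
R = (4.41×10⁻⁶)² / 5.97×10⁻¹⁴ = 3.26×10² Ω = 326 Ω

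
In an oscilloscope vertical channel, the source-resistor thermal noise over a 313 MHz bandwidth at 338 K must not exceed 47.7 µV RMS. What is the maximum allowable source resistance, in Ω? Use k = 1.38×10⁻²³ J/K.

Johnson–Nyquist: V_n = √(4kTRB) ⇒ R = V_n² / (4kTB)
4kTB = 4 × 1.38×10⁻²³ × 338 × 3.13×10⁸ = 5.84×10⁻¹²
R = (4.77×10⁻⁵)² / 5.84×10⁻¹² = 3.90×10² Ω = 390 Ω

390 Ω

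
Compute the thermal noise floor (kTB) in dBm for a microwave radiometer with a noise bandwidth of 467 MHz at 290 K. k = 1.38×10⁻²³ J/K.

−87.3 dBm

P_n = kTB = 1.38×10⁻²³ × 290 × 4.67×10⁸ = 1.87×10⁻¹² W
In dBm: 10 log₁₀(1.87×10⁻¹² / 10⁻³) = −87.3 dBm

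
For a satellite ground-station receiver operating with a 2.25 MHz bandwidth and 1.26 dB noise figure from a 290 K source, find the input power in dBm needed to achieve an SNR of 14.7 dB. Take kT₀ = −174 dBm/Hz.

Sensitivity = −174 + 10 log₁₀(B) + NF + SNR_min
= −174 + 63.52 + 1.26 + 14.7
= −94.52 dBm → −94.5 dBm

−94.5 dBm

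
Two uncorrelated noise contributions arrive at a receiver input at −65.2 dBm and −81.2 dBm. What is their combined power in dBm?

Convert to linear, add, convert back:
P₁ = 3.02×10⁻¹⁰ W, P₂ = 7.59×10⁻¹² W
P_tot = 3.10×10⁻¹⁰ W → 10 log₁₀(P_tot / 10⁻³) = −65.1 dBm

−65.1 dBm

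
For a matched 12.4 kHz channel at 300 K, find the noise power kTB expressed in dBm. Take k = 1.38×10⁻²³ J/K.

P_n = kTB = 1.38×10⁻²³ × 300 × 1.24×10⁴ = 5.13×10⁻¹⁷ W
In dBm: 10 log₁₀(5.13×10⁻¹⁷ / 10⁻³) = −132.9 dBm

−132.9 dBm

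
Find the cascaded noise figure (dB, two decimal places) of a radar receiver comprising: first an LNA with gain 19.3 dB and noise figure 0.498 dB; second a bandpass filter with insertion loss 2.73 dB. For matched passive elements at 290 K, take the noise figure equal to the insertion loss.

Convert to linear (a loss of L dB is a gain of −L dB): F_i = 10^(NF_i/10), G_i = 10^(G_i,dB/10)
  Stage 1: F_1 = 10^(0.498/10) = 1.122, G_1 = 10^(19.3/10) = 85.11
  Stage 2: F_2 = 10^(2.73/10) = 1.875, G_2 = 10^(−2.73/10) = 0.5333
Friis cascade:
  F = 1.122 + (1.875 − 1)/85.11 = 1.132
NF = 10 log₁₀(1.132) = 0.54 dB

0.54 dB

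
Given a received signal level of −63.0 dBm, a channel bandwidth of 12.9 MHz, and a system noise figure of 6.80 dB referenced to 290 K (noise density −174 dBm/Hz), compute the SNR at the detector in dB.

Noise floor: N = −174 + 10 log₁₀(B) + NF
10 log₁₀(1.29×10⁷) = 71.11 dB
N = −174 + 71.11 + 6.80 = −96.09 dBm
SNR = P_sig − N = −63.0 − (−96.09) = 33.09 dB → 33.1 dB

33.1 dB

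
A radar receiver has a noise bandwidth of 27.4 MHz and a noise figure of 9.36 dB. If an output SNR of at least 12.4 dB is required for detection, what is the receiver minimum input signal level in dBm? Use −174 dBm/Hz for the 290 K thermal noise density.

−77.9 dBm

Sensitivity = −174 + 10 log₁₀(B) + NF + SNR_min
= −174 + 74.38 + 9.36 + 12.4
= −77.86 dBm → −77.9 dBm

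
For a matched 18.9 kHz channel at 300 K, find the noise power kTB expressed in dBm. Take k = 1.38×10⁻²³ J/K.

P_n = kTB = 1.38×10⁻²³ × 300 × 1.89×10⁴ = 7.82×10⁻¹⁷ W
In dBm: 10 log₁₀(7.82×10⁻¹⁷ / 10⁻³) = −131.1 dBm

−131.1 dBm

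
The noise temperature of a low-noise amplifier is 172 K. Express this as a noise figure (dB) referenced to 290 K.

F = 1 + T_e/T₀ = 1 + 172/290 = 1.5931
NF = 10 log₁₀(1.5931) = 2.02 dB

2.02 dB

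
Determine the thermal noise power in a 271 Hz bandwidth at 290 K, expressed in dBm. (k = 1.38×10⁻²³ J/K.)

P_n = kTB = 1.38×10⁻²³ × 290 × 2.71×10² = 1.08×10⁻¹⁸ W
In dBm: 10 log₁₀(1.08×10⁻¹⁸ / 10⁻³) = −149.6 dBm

−149.6 dBm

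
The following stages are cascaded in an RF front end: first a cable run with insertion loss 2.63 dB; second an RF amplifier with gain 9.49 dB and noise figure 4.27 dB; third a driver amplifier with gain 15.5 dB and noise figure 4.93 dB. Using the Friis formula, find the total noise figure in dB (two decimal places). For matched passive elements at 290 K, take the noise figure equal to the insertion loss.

Convert to linear (a loss of L dB is a gain of −L dB): F_i = 10^(NF_i/10), G_i = 10^(G_i,dB/10)
  Stage 1: F_1 = 10^(2.63/10) = 1.832, G_1 = 10^(−2.63/10) = 0.5458
  Stage 2: F_2 = 10^(4.27/10) = 2.673, G_2 = 10^(9.49/10) = 8.892
  Stage 3: F_3 = 10^(4.93/10) = 3.112, G_3 = 10^(15.5/10) = 35.48
Friis cascade:
  F = 1.832 + (2.673 − 1)/0.5458 + (3.112 − 1)/4.853 = 5.333
NF = 10 log₁₀(5.333) = 7.27 dB

7.27 dB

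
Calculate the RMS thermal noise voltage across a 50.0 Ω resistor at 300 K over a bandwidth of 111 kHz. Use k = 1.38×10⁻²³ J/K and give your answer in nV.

303 nV

V_n = √(4kTRB)
4kTRB = 4 × 1.38×10⁻²³ × 300 × 5.00×10¹ × 1.11×10⁵ = 9.19×10⁻¹⁴ V²
V_n = √(9.19×10⁻¹⁴) = 3.03×10⁻⁷ V = 303 nV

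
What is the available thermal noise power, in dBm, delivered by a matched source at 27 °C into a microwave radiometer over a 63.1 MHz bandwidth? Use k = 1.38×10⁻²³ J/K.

T = 27 °C + 273.15 = 300.15 K
P_n = kTB = 1.38×10⁻²³ × 300.15 × 6.31×10⁷ = 2.61×10⁻¹³ W
In dBm: 10 log₁₀(2.61×10⁻¹³ / 10⁻³) = −95.8 dBm

−95.8 dBm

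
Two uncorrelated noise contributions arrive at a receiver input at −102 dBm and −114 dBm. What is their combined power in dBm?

−101.7 dBm

Convert to linear, add, convert back:
P₁ = 6.31×10⁻¹⁴ W, P₂ = 3.98×10⁻¹⁵ W
P_tot = 6.71×10⁻¹⁴ W → 10 log₁₀(P_tot / 10⁻³) = −101.7 dBm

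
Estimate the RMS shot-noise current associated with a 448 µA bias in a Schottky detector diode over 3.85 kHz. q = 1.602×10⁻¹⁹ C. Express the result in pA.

I_n = √(2qI·B)
2qI·B = 2 × 1.602×10⁻¹⁹ × 4.48×10⁻⁴ × 3.85×10³ = 5.53×10⁻¹⁹ A²
I_n = √(5.53×10⁻¹⁹) = 7.43×10⁻¹⁰ A = 743 pA

743 pA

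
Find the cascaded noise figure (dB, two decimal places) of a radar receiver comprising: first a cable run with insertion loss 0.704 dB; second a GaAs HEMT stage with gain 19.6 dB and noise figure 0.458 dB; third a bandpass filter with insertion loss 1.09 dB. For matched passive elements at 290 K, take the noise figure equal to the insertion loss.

Convert to linear (a loss of L dB is a gain of −L dB): F_i = 10^(NF_i/10), G_i = 10^(G_i,dB/10)
  Stage 1: F_1 = 10^(0.704/10) = 1.176, G_1 = 10^(−0.704/10) = 0.8504
  Stage 2: F_2 = 10^(0.458/10) = 1.111, G_2 = 10^(19.6/10) = 91.20
  Stage 3: F_3 = 10^(1.09/10) = 1.285, G_3 = 10^(−1.09/10) = 0.7780
Friis cascade:
  F = 1.176 + (1.111 − 1)/0.8504 + (1.285 − 1)/77.55 = 1.310
NF = 10 log₁₀(1.310) = 1.17 dB

1.17 dB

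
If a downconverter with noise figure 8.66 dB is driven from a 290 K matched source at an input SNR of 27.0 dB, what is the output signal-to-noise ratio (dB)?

18.34 dB

By definition F = SNR_in/SNR_out, so in dB: SNR_out = SNR_in − NF
SNR_out = 27.0 − 8.66 = 18.34 dB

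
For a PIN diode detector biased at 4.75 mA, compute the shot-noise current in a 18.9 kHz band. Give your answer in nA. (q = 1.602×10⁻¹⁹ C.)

5.36 nA

I_n = √(2qI·B)
2qI·B = 2 × 1.602×10⁻¹⁹ × 4.75×10⁻³ × 1.89×10⁴ = 2.88×10⁻¹⁷ A²
I_n = √(2.88×10⁻¹⁷) = 5.36×10⁻⁹ A = 5.36 nA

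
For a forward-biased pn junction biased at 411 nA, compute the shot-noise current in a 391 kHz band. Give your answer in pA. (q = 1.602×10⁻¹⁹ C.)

227 pA

I_n = √(2qI·B)
2qI·B = 2 × 1.602×10⁻¹⁹ × 4.11×10⁻⁷ × 3.91×10⁵ = 5.15×10⁻²⁰ A²
I_n = √(5.15×10⁻²⁰) = 2.27×10⁻¹⁰ A = 227 pA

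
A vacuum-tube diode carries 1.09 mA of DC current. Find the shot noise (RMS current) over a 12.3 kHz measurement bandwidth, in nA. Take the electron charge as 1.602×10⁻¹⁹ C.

I_n = √(2qI·B)
2qI·B = 2 × 1.602×10⁻¹⁹ × 1.09×10⁻³ × 1.23×10⁴ = 4.30×10⁻¹⁸ A²
I_n = √(4.30×10⁻¹⁸) = 2.07×10⁻⁹ A = 2.07 nA

2.07 nA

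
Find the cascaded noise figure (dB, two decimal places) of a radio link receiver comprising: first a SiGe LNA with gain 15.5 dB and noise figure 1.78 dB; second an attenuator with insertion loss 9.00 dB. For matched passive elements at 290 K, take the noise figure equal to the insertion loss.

2.31 dB

Convert to linear (a loss of L dB is a gain of −L dB): F_i = 10^(NF_i/10), G_i = 10^(G_i,dB/10)
  Stage 1: F_1 = 10^(1.78/10) = 1.507, G_1 = 10^(15.5/10) = 35.48
  Stage 2: F_2 = 10^(9.00/10) = 7.943, G_2 = 10^(−9.00/10) = 0.1259
Friis cascade:
  F = 1.507 + (7.943 − 1)/35.48 = 1.702
NF = 10 log₁₀(1.702) = 2.31 dB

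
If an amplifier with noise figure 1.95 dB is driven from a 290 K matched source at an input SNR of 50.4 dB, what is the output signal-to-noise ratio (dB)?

By definition F = SNR_in/SNR_out, so in dB: SNR_out = SNR_in − NF
SNR_out = 50.4 − 1.95 = 48.45 dB

48.45 dB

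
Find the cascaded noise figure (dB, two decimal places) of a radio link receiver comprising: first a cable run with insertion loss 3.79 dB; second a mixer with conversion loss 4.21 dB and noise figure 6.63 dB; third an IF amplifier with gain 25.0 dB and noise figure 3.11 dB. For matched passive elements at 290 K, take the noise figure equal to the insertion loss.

12.46 dB

Convert to linear (a loss of L dB is a gain of −L dB): F_i = 10^(NF_i/10), G_i = 10^(G_i,dB/10)
  Stage 1: F_1 = 10^(3.79/10) = 2.393, G_1 = 10^(−3.79/10) = 0.4178
  Stage 2: F_2 = 10^(6.63/10) = 4.603, G_2 = 10^(−4.21/10) = 0.3793
  Stage 3: F_3 = 10^(3.11/10) = 2.046, G_3 = 10^(25.0/10) = 316.2
Friis cascade:
  F = 2.393 + (4.603 − 1)/0.4178 + (2.046 − 1)/0.1585 = 17.62
NF = 10 log₁₀(17.62) = 12.46 dB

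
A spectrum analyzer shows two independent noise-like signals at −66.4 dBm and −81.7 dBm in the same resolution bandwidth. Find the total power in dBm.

−66.3 dBm

Convert to linear, add, convert back:
P₁ = 2.29×10⁻¹⁰ W, P₂ = 6.76×10⁻¹² W
P_tot = 2.36×10⁻¹⁰ W → 10 log₁₀(P_tot / 10⁻³) = −66.3 dBm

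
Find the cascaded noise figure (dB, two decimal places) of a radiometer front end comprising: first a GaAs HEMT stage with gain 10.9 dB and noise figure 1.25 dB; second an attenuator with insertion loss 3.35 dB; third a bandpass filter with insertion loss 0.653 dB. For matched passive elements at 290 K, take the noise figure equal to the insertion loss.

1.63 dB

Convert to linear (a loss of L dB is a gain of −L dB): F_i = 10^(NF_i/10), G_i = 10^(G_i,dB/10)
  Stage 1: F_1 = 10^(1.25/10) = 1.334, G_1 = 10^(10.9/10) = 12.30
  Stage 2: F_2 = 10^(3.35/10) = 2.163, G_2 = 10^(−3.35/10) = 0.4624
  Stage 3: F_3 = 10^(0.653/10) = 1.162, G_3 = 10^(−0.653/10) = 0.8604
Friis cascade:
  F = 1.334 + (2.163 − 1)/12.30 + (1.162 − 1)/5.689 = 1.457
NF = 10 log₁₀(1.457) = 1.63 dB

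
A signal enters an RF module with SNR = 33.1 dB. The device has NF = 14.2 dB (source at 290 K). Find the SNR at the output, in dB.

By definition F = SNR_in/SNR_out, so in dB: SNR_out = SNR_in − NF
SNR_out = 33.1 − 14.2 = 18.9 dB

18.9 dB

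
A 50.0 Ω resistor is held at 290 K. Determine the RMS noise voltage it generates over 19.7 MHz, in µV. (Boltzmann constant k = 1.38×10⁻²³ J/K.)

V_n = √(4kTRB)
4kTRB = 4 × 1.38×10⁻²³ × 290 × 5.00×10¹ × 1.97×10⁷ = 1.58×10⁻¹¹ V²
V_n = √(1.58×10⁻¹¹) = 3.97×10⁻⁶ V = 3.97 µV

3.97 µV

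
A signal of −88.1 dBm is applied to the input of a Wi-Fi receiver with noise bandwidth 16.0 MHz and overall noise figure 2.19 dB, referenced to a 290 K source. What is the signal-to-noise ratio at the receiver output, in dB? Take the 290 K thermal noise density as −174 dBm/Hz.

Noise floor: N = −174 + 10 log₁₀(B) + NF
10 log₁₀(1.60×10⁷) = 72.04 dB
N = −174 + 72.04 + 2.19 = −99.77 dBm
SNR = P_sig − N = −88.1 − (−99.77) = 11.67 dB → 11.7 dB

11.7 dB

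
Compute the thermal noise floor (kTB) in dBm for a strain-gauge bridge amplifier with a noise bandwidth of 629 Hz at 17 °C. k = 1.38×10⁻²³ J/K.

−146.0 dBm

T = 17 °C + 273.15 = 290.15 K
P_n = kTB = 1.38×10⁻²³ × 290.15 × 6.29×10² = 2.52×10⁻¹⁸ W
In dBm: 10 log₁₀(2.52×10⁻¹⁸ / 10⁻³) = −146.0 dBm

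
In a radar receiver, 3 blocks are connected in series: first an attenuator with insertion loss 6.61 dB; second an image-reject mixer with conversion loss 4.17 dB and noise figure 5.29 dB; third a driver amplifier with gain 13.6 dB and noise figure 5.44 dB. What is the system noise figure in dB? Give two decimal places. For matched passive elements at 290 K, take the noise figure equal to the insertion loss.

16.57 dB

Convert to linear (a loss of L dB is a gain of −L dB): F_i = 10^(NF_i/10), G_i = 10^(G_i,dB/10)
  Stage 1: F_1 = 10^(6.61/10) = 4.581, G_1 = 10^(−6.61/10) = 0.2183
  Stage 2: F_2 = 10^(5.29/10) = 3.381, G_2 = 10^(−4.17/10) = 0.3828
  Stage 3: F_3 = 10^(5.44/10) = 3.499, G_3 = 10^(13.6/10) = 22.91
Friis cascade:
  F = 4.581 + (3.381 − 1)/0.2183 + (3.499 − 1)/0.08356 = 45.40
NF = 10 log₁₀(45.40) = 16.57 dB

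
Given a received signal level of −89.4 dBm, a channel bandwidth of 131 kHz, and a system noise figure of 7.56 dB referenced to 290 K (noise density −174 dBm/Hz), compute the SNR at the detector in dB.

Noise floor: N = −174 + 10 log₁₀(B) + NF
10 log₁₀(1.31×10⁵) = 51.17 dB
N = −174 + 51.17 + 7.56 = −115.27 dBm
SNR = P_sig − N = −89.4 − (−115.27) = 25.87 dB → 25.9 dB

25.9 dB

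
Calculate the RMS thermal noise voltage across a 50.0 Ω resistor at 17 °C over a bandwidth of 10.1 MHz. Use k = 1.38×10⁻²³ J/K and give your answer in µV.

2.84 µV

T = 17 °C + 273.15 = 290.15 K
V_n = √(4kTRB)
4kTRB = 4 × 1.38×10⁻²³ × 290.15 × 5.00×10¹ × 1.01×10⁷ = 8.09×10⁻¹² V²
V_n = √(8.09×10⁻¹²) = 2.84×10⁻⁶ V = 2.84 µV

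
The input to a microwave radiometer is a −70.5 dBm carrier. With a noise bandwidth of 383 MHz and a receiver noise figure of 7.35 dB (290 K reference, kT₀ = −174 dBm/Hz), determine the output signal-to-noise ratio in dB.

Noise floor: N = −174 + 10 log₁₀(B) + NF
10 log₁₀(3.83×10⁸) = 85.83 dB
N = −174 + 85.83 + 7.35 = −80.82 dBm
SNR = P_sig − N = −70.5 − (−80.82) = 10.32 dB → 10.3 dB

10.3 dB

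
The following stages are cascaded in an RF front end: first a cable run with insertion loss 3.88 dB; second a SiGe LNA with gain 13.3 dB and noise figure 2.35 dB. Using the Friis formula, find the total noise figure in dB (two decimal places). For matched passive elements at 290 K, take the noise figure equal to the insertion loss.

Convert to linear (a loss of L dB is a gain of −L dB): F_i = 10^(NF_i/10), G_i = 10^(G_i,dB/10)
  Stage 1: F_1 = 10^(3.88/10) = 2.443, G_1 = 10^(−3.88/10) = 0.4093
  Stage 2: F_2 = 10^(2.35/10) = 1.718, G_2 = 10^(13.3/10) = 21.38
Friis cascade:
  F = 2.443 + (1.718 − 1)/0.4093 = 4.198
NF = 10 log₁₀(4.198) = 6.23 dB

6.23 dB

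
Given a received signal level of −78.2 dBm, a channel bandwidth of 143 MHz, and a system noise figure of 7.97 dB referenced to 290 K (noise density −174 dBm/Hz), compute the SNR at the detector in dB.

Noise floor: N = −174 + 10 log₁₀(B) + NF
10 log₁₀(1.43×10⁸) = 81.55 dB
N = −174 + 81.55 + 7.97 = −84.48 dBm
SNR = P_sig − N = −78.2 − (−84.48) = 6.28 dB → 6.3 dB

6.3 dB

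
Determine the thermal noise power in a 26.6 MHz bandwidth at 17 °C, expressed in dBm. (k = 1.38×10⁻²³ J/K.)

−99.7 dBm

T = 17 °C + 273.15 = 290.15 K
P_n = kTB = 1.38×10⁻²³ × 290.15 × 2.66×10⁷ = 1.07×10⁻¹³ W
In dBm: 10 log₁₀(1.07×10⁻¹³ / 10⁻³) = −99.7 dBm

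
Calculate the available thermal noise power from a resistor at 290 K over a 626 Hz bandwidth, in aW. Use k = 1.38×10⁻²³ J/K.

P_n = kTB = 1.38×10⁻²³ × 290 × 6.26×10² = 2.51×10⁻¹⁸ W = 2.51 aW

2.51 aW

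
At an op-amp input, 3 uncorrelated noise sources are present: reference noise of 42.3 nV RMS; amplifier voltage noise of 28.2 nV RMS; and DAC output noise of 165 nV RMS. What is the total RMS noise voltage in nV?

Uncorrelated sources add in power (mean-square): V_tot = √(ΣV_i²)
V_tot = √[(4.23×10⁻⁸)² + (2.82×10⁻⁸)² + (1.65×10⁻⁷)²] = 1.73×10⁻⁷ V = 173 nV

173 nV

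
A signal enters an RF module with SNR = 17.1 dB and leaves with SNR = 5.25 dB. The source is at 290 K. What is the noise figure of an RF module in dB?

NF (dB) = SNR_in(dB) − SNR_out(dB) when the source is at T₀
NF = 17.1 − 5.25 = 11.85 dB

11.85 dB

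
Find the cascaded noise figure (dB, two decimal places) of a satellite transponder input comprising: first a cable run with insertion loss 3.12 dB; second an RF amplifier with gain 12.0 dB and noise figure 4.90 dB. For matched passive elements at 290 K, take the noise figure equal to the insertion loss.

8.02 dB

Convert to linear (a loss of L dB is a gain of −L dB): F_i = 10^(NF_i/10), G_i = 10^(G_i,dB/10)
  Stage 1: F_1 = 10^(3.12/10) = 2.051, G_1 = 10^(−3.12/10) = 0.4875
  Stage 2: F_2 = 10^(4.90/10) = 3.090, G_2 = 10^(12.0/10) = 15.85
Friis cascade:
  F = 2.051 + (3.090 − 1)/0.4875 = 6.339
NF = 10 log₁₀(6.339) = 8.02 dB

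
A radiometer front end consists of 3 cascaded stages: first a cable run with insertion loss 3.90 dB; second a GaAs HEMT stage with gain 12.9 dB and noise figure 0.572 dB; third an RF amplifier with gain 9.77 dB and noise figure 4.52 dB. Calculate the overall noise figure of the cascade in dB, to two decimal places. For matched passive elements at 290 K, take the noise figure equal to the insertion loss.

Convert to linear (a loss of L dB is a gain of −L dB): F_i = 10^(NF_i/10), G_i = 10^(G_i,dB/10)
  Stage 1: F_1 = 10^(3.90/10) = 2.455, G_1 = 10^(−3.90/10) = 0.4074
  Stage 2: F_2 = 10^(0.572/10) = 1.141, G_2 = 10^(12.9/10) = 19.50
  Stage 3: F_3 = 10^(4.52/10) = 2.831, G_3 = 10^(9.77/10) = 9.484
Friis cascade:
  F = 2.455 + (1.141 − 1)/0.4074 + (2.831 − 1)/7.943 = 3.031
NF = 10 log₁₀(3.031) = 4.82 dB

4.82 dB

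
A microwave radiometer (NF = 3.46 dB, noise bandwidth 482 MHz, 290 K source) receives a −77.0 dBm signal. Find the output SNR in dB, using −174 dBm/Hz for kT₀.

6.7 dB

Noise floor: N = −174 + 10 log₁₀(B) + NF
10 log₁₀(4.82×10⁸) = 86.83 dB
N = −174 + 86.83 + 3.46 = −83.71 dBm
SNR = P_sig − N = −77.0 − (−83.71) = 6.71 dB → 6.7 dB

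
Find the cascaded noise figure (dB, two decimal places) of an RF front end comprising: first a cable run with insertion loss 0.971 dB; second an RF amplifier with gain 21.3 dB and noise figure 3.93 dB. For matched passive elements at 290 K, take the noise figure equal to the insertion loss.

Convert to linear (a loss of L dB is a gain of −L dB): F_i = 10^(NF_i/10), G_i = 10^(G_i,dB/10)
  Stage 1: F_1 = 10^(0.971/10) = 1.251, G_1 = 10^(−0.971/10) = 0.7997
  Stage 2: F_2 = 10^(3.93/10) = 2.472, G_2 = 10^(21.3/10) = 134.9
Friis cascade:
  F = 1.251 + (2.472 − 1)/0.7997 = 3.091
NF = 10 log₁₀(3.091) = 4.90 dB

4.90 dB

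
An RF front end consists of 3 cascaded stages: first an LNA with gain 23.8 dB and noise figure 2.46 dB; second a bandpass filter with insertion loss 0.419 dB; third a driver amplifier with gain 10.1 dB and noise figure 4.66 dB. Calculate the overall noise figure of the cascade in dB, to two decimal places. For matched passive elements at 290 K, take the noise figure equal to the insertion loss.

Convert to linear (a loss of L dB is a gain of −L dB): F_i = 10^(NF_i/10), G_i = 10^(G_i,dB/10)
  Stage 1: F_1 = 10^(2.46/10) = 1.762, G_1 = 10^(23.8/10) = 239.9
  Stage 2: F_2 = 10^(0.419/10) = 1.101, G_2 = 10^(−0.419/10) = 0.9080
  Stage 3: F_3 = 10^(4.66/10) = 2.924, G_3 = 10^(10.1/10) = 10.23
Friis cascade:
  F = 1.762 + (1.101 − 1)/239.9 + (2.924 − 1)/217.8 = 1.771
NF = 10 log₁₀(1.771) = 2.48 dB

2.48 dB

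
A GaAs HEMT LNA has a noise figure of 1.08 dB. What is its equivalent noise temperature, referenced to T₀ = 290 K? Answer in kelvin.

81.9 K

F = 10^(1.08/10) = 1.28233
T_e = (F − 1)·T₀ = (1.28233 − 1) × 290 = 81.9 K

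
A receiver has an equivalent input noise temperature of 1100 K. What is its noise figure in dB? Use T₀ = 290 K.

6.81 dB

F = 1 + T_e/T₀ = 1 + 1100/290 = 4.7931
NF = 10 log₁₀(4.7931) = 6.81 dB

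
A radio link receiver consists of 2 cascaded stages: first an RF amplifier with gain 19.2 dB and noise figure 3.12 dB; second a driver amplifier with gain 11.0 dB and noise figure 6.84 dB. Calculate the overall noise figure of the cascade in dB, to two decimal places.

3.22 dB

Convert to linear (a loss of L dB is a gain of −L dB): F_i = 10^(NF_i/10), G_i = 10^(G_i,dB/10)
  Stage 1: F_1 = 10^(3.12/10) = 2.051, G_1 = 10^(19.2/10) = 83.18
  Stage 2: F_2 = 10^(6.84/10) = 4.831, G_2 = 10^(11.0/10) = 12.59
Friis cascade:
  F = 2.051 + (4.831 − 1)/83.18 = 2.097
NF = 10 log₁₀(2.097) = 3.22 dB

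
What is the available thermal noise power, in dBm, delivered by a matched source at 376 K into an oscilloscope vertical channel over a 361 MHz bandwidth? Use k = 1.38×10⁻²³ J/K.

−87.3 dBm

P_n = kTB = 1.38×10⁻²³ × 376 × 3.61×10⁸ = 1.87×10⁻¹² W
In dBm: 10 log₁₀(1.87×10⁻¹² / 10⁻³) = −87.3 dBm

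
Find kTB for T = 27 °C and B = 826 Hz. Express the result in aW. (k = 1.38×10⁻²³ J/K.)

3.42 aW

T = 27 °C + 273.15 = 300.15 K
P_n = kTB = 1.38×10⁻²³ × 300.15 × 8.26×10² = 3.42×10⁻¹⁸ W = 3.42 aW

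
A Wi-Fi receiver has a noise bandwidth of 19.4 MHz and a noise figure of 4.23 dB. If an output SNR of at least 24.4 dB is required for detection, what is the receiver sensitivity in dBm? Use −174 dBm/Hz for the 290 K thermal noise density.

Sensitivity = −174 + 10 log₁₀(B) + NF + SNR_min
= −174 + 72.88 + 4.23 + 24.4
= −72.49 dBm → −72.5 dBm

−72.5 dBm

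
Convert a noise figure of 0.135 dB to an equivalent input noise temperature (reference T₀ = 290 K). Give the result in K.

F = 10^(0.135/10) = 1.03157
T_e = (F − 1)·T₀ = (1.03157 − 1) × 290 = 9.16 K

9.16 K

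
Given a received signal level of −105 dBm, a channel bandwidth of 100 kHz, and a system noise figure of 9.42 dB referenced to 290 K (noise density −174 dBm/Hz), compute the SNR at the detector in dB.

Noise floor: N = −174 + 10 log₁₀(B) + NF
10 log₁₀(1.00×10⁵) = 50 dB
N = −174 + 50 + 9.42 = −114.58 dBm
SNR = P_sig − N = −105 − (−114.58) = 9.58 dB → 9.6 dB

9.6 dB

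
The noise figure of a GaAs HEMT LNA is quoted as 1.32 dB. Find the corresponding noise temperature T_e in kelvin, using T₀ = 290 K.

F = 10^(1.32/10) = 1.35519
T_e = (F − 1)·T₀ = (1.35519 − 1) × 290 = 103 K

103 K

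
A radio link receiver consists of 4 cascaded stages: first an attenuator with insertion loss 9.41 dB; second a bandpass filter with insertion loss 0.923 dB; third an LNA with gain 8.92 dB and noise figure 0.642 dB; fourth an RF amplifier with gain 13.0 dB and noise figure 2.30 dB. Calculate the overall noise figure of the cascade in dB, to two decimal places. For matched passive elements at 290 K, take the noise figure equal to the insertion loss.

11.30 dB

Convert to linear (a loss of L dB is a gain of −L dB): F_i = 10^(NF_i/10), G_i = 10^(G_i,dB/10)
  Stage 1: F_1 = 10^(9.41/10) = 8.730, G_1 = 10^(−9.41/10) = 0.1146
  Stage 2: F_2 = 10^(0.923/10) = 1.237, G_2 = 10^(−0.923/10) = 0.8085
  Stage 3: F_3 = 10^(0.642/10) = 1.159, G_3 = 10^(8.92/10) = 7.798
  Stage 4: F_4 = 10^(2.30/10) = 1.698, G_4 = 10^(13.0/10) = 19.95
Friis cascade:
  F = 8.730 + (1.237 − 1)/0.1146 + (1.159 − 1)/0.09262 + (1.698 − 1)/0.7223 = 13.48
NF = 10 log₁₀(13.48) = 11.30 dB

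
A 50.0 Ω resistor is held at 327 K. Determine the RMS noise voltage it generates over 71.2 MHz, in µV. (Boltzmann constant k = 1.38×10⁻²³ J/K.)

V_n = √(4kTRB)
4kTRB = 4 × 1.38×10⁻²³ × 327 × 5.00×10¹ × 7.12×10⁷ = 6.43×10⁻¹¹ V²
V_n = √(6.43×10⁻¹¹) = 8.02×10⁻⁶ V = 8.02 µV

8.02 µV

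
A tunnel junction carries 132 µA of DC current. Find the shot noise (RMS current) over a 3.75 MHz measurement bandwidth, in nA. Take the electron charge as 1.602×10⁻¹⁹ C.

12.6 nA

I_n = √(2qI·B)
2qI·B = 2 × 1.602×10⁻¹⁹ × 1.32×10⁻⁴ × 3.75×10⁶ = 1.59×10⁻¹⁶ A²
I_n = √(1.59×10⁻¹⁶) = 1.26×10⁻⁸ A = 12.6 nA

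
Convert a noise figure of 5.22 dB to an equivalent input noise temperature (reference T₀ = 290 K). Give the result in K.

675 K

F = 10^(5.22/10) = 3.3266
T_e = (F − 1)·T₀ = (3.3266 − 1) × 290 = 675 K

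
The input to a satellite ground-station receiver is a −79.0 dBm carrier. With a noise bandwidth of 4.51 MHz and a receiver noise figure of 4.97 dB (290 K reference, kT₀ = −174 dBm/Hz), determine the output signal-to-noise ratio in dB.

23.5 dB

Noise floor: N = −174 + 10 log₁₀(B) + NF
10 log₁₀(4.51×10⁶) = 66.54 dB
N = −174 + 66.54 + 4.97 = −102.49 dBm
SNR = P_sig − N = −79.0 − (−102.49) = 23.49 dB → 23.5 dB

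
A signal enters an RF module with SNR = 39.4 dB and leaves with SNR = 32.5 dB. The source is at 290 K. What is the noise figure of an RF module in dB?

6.9 dB

NF (dB) = SNR_in(dB) − SNR_out(dB) when the source is at T₀
NF = 39.4 − 32.5 = 6.9 dB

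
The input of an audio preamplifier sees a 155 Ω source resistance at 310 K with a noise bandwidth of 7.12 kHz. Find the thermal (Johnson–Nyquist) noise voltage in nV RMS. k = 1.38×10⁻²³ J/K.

V_n = √(4kTRB)
4kTRB = 4 × 1.38×10⁻²³ × 310 × 1.55×10² × 7.12×10³ = 1.89×10⁻¹⁴ V²
V_n = √(1.89×10⁻¹⁴) = 1.37×10⁻⁷ V = 137 nV

137 nV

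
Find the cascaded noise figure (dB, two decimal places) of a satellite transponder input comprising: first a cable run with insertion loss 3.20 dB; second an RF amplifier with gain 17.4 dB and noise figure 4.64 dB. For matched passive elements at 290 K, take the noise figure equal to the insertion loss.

7.84 dB

Convert to linear (a loss of L dB is a gain of −L dB): F_i = 10^(NF_i/10), G_i = 10^(G_i,dB/10)
  Stage 1: F_1 = 10^(3.20/10) = 2.089, G_1 = 10^(−3.20/10) = 0.4786
  Stage 2: F_2 = 10^(4.64/10) = 2.911, G_2 = 10^(17.4/10) = 54.95
Friis cascade:
  F = 2.089 + (2.911 − 1)/0.4786 = 6.081
NF = 10 log₁₀(6.081) = 7.84 dB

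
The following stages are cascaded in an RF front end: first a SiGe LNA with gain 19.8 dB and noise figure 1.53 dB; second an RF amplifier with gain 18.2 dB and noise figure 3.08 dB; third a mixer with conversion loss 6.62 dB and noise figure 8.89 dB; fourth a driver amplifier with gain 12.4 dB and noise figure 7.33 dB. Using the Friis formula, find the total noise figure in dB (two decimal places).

1.58 dB

Convert to linear (a loss of L dB is a gain of −L dB): F_i = 10^(NF_i/10), G_i = 10^(G_i,dB/10)
  Stage 1: F_1 = 10^(1.53/10) = 1.422, G_1 = 10^(19.8/10) = 95.50
  Stage 2: F_2 = 10^(3.08/10) = 2.032, G_2 = 10^(18.2/10) = 66.07
  Stage 3: F_3 = 10^(8.89/10) = 7.745, G_3 = 10^(−6.62/10) = 0.2178
  Stage 4: F_4 = 10^(7.33/10) = 5.408, G_4 = 10^(12.4/10) = 17.38
Friis cascade:
  F = 1.422 + (2.032 − 1)/95.50 + (7.745 − 1)/6310 + (5.408 − 1)/1374 = 1.437
NF = 10 log₁₀(1.437) = 1.58 dB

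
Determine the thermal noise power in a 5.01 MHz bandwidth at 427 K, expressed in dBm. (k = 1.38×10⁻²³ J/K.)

−105.3 dBm

P_n = kTB = 1.38×10⁻²³ × 427 × 5.01×10⁶ = 2.95×10⁻¹⁴ W
In dBm: 10 log₁₀(2.95×10⁻¹⁴ / 10⁻³) = −105.3 dBm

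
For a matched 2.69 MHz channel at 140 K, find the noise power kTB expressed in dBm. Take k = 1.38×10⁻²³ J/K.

P_n = kTB = 1.38×10⁻²³ × 140 × 2.69×10⁶ = 5.20×10⁻¹⁵ W
In dBm: 10 log₁₀(5.20×10⁻¹⁵ / 10⁻³) = −112.8 dBm

−112.8 dBm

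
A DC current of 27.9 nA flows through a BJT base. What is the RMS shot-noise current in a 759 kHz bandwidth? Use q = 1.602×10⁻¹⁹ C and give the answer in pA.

I_n = √(2qI·B)
2qI·B = 2 × 1.602×10⁻¹⁹ × 2.79×10⁻⁸ × 7.59×10⁵ = 6.78×10⁻²¹ A²
I_n = √(6.78×10⁻²¹) = 8.24×10⁻¹¹ A = 82.4 pA

82.4 pA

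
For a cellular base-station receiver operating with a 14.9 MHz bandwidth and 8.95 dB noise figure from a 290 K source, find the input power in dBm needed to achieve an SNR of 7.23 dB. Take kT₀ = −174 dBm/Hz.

Sensitivity = −174 + 10 log₁₀(B) + NF + SNR_min
= −174 + 71.73 + 8.95 + 7.23
= −86.09 dBm → −86.1 dBm

−86.1 dBm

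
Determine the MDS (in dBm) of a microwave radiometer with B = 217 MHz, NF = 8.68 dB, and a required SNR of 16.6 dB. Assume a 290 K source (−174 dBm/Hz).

−65.4 dBm

Sensitivity = −174 + 10 log₁₀(B) + NF + SNR_min
= −174 + 83.36 + 8.68 + 16.6
= −65.36 dBm → −65.4 dBm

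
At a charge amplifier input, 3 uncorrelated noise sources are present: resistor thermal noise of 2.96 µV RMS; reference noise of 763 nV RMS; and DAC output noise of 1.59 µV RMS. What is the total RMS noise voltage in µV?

Uncorrelated sources add in power (mean-square): V_tot = √(ΣV_i²)
V_tot = √[(2.96×10⁻⁶)² + (7.63×10⁻⁷)² + (1.59×10⁻⁶)²] = 3.45×10⁻⁶ V = 3.45 µV

3.45 µV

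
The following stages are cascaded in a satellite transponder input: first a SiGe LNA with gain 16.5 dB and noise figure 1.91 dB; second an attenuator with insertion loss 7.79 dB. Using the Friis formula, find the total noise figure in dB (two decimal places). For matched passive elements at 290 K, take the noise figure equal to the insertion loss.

2.21 dB

Convert to linear (a loss of L dB is a gain of −L dB): F_i = 10^(NF_i/10), G_i = 10^(G_i,dB/10)
  Stage 1: F_1 = 10^(1.91/10) = 1.552, G_1 = 10^(16.5/10) = 44.67
  Stage 2: F_2 = 10^(7.79/10) = 6.012, G_2 = 10^(−7.79/10) = 0.1663
Friis cascade:
  F = 1.552 + (6.012 − 1)/44.67 = 1.665
NF = 10 log₁₀(1.665) = 2.21 dB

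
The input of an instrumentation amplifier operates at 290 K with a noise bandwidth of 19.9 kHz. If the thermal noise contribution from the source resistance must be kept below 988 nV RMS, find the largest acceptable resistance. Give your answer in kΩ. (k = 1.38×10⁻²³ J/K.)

3.06 kΩ

Johnson–Nyquist: V_n = √(4kTRB) ⇒ R = V_n² / (4kTB)
4kTB = 4 × 1.38×10⁻²³ × 290 × 1.99×10⁴ = 3.19×10⁻¹⁶
R = (9.88×10⁻⁷)² / 3.19×10⁻¹⁶ = 3.06×10³ Ω = 3.06 kΩ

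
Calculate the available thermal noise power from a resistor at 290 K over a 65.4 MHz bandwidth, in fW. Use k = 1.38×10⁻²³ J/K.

262 fW

P_n = kTB = 1.38×10⁻²³ × 290 × 6.54×10⁷ = 2.62×10⁻¹³ W = 262 fW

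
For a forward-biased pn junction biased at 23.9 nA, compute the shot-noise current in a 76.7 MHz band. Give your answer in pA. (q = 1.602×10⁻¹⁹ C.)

I_n = √(2qI·B)
2qI·B = 2 × 1.602×10⁻¹⁹ × 2.39×10⁻⁸ × 7.67×10⁷ = 5.87×10⁻¹⁹ A²
I_n = √(5.87×10⁻¹⁹) = 7.66×10⁻¹⁰ A = 766 pA

766 pA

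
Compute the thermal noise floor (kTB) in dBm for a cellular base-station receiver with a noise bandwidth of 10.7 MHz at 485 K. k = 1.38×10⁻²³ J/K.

−101.4 dBm

P_n = kTB = 1.38×10⁻²³ × 485 × 1.07×10⁷ = 7.16×10⁻¹⁴ W
In dBm: 10 log₁₀(7.16×10⁻¹⁴ / 10⁻³) = −101.4 dBm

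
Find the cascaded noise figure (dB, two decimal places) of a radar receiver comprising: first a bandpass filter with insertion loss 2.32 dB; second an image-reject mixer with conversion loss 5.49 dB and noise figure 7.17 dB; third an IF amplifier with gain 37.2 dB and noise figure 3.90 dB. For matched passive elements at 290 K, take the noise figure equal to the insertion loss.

12.47 dB

Convert to linear (a loss of L dB is a gain of −L dB): F_i = 10^(NF_i/10), G_i = 10^(G_i,dB/10)
  Stage 1: F_1 = 10^(2.32/10) = 1.706, G_1 = 10^(−2.32/10) = 0.5861
  Stage 2: F_2 = 10^(7.17/10) = 5.212, G_2 = 10^(−5.49/10) = 0.2825
  Stage 3: F_3 = 10^(3.90/10) = 2.455, G_3 = 10^(37.2/10) = 5248
Friis cascade:
  F = 1.706 + (5.212 − 1)/0.5861 + (2.455 − 1)/0.1656 = 17.68
NF = 10 log₁₀(17.68) = 12.47 dB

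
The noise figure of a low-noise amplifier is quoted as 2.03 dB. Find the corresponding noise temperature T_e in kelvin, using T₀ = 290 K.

173 K

F = 10^(2.03/10) = 1.59588
T_e = (F − 1)·T₀ = (1.59588 − 1) × 290 = 173 K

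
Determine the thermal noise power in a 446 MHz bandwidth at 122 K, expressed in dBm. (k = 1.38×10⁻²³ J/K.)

P_n = kTB = 1.38×10⁻²³ × 122 × 4.46×10⁸ = 7.51×10⁻¹³ W
In dBm: 10 log₁₀(7.51×10⁻¹³ / 10⁻³) = −91.2 dBm

−91.2 dBm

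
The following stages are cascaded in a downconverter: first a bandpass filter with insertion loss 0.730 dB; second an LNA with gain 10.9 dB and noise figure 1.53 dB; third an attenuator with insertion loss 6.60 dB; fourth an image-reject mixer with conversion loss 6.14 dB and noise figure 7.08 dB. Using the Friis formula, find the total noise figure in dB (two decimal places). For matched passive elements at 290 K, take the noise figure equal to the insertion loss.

Convert to linear (a loss of L dB is a gain of −L dB): F_i = 10^(NF_i/10), G_i = 10^(G_i,dB/10)
  Stage 1: F_1 = 10^(0.730/10) = 1.183, G_1 = 10^(−0.730/10) = 0.8453
  Stage 2: F_2 = 10^(1.53/10) = 1.422, G_2 = 10^(10.9/10) = 12.30
  Stage 3: F_3 = 10^(6.60/10) = 4.571, G_3 = 10^(−6.60/10) = 0.2188
  Stage 4: F_4 = 10^(7.08/10) = 5.105, G_4 = 10^(−6.14/10) = 0.2432
Friis cascade:
  F = 1.183 + (1.422 − 1)/0.8453 + (4.571 − 1)/10.40 + (5.105 − 1)/2.275 = 3.830
NF = 10 log₁₀(3.830) = 5.83 dB

5.83 dB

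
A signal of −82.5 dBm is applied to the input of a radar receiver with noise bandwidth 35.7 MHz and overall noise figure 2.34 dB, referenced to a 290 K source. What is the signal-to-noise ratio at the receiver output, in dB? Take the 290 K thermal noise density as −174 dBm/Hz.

Noise floor: N = −174 + 10 log₁₀(B) + NF
10 log₁₀(3.57×10⁷) = 75.53 dB
N = −174 + 75.53 + 2.34 = −96.13 dBm
SNR = P_sig − N = −82.5 − (−96.13) = 13.63 dB → 13.6 dB

13.6 dB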